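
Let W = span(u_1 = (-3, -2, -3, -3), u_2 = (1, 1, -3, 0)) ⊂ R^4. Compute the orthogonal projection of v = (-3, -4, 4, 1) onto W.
proj_W(v) = (-891/325, -61/25, 1497/325, -294/325)

Set up U = [u_1 | ... | u_2] ∈ R^(4×2). The projector onto W = col(U) is P = U (U^T U)^(-1) U^T.
Compute U^T U =
  [31, 4]
  [4, 11],
and U^T v = (2, -19).
Solve U^T U · c = U^T v for the coefficients: c = (98/325, -597/325). The projection is proj_W(v) = U c.
Check: (v - proj_W(v)) · u_1 = 0  (should be 0).
Check: (v - proj_W(v)) · u_2 = 0  (should be 0).
Result: proj_W(v) = (-891/325, -61/25, 1497/325, -294/325).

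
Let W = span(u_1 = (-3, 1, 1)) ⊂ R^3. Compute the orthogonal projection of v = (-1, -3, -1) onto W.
proj_W(v) = (3/11, -1/11, -1/11)

Set up U = [u_1 | ... | u_1] ∈ R^(3×1). The projector onto W = col(U) is P = U (U^T U)^(-1) U^T.
Compute U^T U =
  [11],
and U^T v = (-1).
Solve U^T U · c = U^T v for the coefficients: c = (-1/11). The projection is proj_W(v) = U c.
Check: (v - proj_W(v)) · u_1 = 0  (should be 0).
Result: proj_W(v) = (3/11, -1/11, -1/11).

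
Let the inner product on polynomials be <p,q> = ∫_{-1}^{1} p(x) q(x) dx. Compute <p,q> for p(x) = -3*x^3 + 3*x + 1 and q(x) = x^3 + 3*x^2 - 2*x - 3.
<p,q> = -184/35

Expand the product: p(x)·q(x) = -3*x^6 - 9*x^5 + 9*x^4 + 19*x^3 - 3*x^2 - 11*x - 3.
∫_{-1}^{1} of each monomial x^k gives [2/(k+1) if k even, 0 if k odd]. Integrating term-by-term (or equivalently evaluating the antiderivative F(x) = -3*x^7/7 - 3*x^6/2 + 9*x^5/5 + 19*x^4/4 - x^3 - 11*x^2/2 - 3*x at the endpoints):
  F(1) − F(−1) = -683/140 − (53/140) = -184/35.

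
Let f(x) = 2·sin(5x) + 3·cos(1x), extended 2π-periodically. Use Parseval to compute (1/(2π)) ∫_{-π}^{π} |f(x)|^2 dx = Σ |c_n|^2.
Σ |c_n|^2 = 13/2

Expand |f|^2 and use orthogonality of {sin(nx), cos(mx)} on [-π, π]:
  ∫_{-π}^{π} sin(nx)^2 dx = π, ∫ cos(mx)^2 dx = π, and cross terms integrate to 0.
So ∫_{-π}^{π} f(x)^2 dx = 2^2 · π + 3^2 · π = (4 + 9)π.
Divide by 2π: (4 + 9)/2 = 13/2.
By Parseval, this equals Σ |c_n|^2.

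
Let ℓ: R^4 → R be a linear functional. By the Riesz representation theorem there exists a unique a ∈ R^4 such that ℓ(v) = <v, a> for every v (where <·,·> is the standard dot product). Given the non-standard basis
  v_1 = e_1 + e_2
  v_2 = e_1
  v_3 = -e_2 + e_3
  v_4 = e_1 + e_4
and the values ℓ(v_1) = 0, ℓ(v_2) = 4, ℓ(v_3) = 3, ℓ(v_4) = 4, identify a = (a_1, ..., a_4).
a = (4, -4, -1, 0)

Write a = (a_1, ..., a_4) in the standard basis. For each basis vector v_i, ℓ(v_i) = <v_i, a> is a linear equation in the a_j's. Collect the n equations into a matrix system V a = ℓ, where row i of V is v_i (expressed in the standard basis). Since V is invertible (lower-triangular with 1s on the diagonal, up to permutation), solve by back-substitution:
  V =
[[1, 1, 0, 0],
 [1, 0, 0, 0],
 [0, -1, 1, 0],
 [1, 0, 0, 1]]
  V a = (0, 4, 3, 4)
Solving gives a = (4, -4, -1, 0).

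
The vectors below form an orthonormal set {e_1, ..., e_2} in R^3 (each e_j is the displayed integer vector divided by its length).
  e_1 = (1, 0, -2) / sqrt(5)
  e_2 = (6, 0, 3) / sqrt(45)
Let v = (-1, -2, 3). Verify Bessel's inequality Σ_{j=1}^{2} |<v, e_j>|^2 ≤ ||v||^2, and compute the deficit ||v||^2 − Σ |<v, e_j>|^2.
Σ |<v, e_j>|^2 = 10; ||v||^2 = 14; deficit = 4

Write each e_j = u_j / sqrt(<u_j, u_j>) where u_j is the displayed integer vector. Then <v, e_j> = <v, u_j> / sqrt(<u_j, u_j>), so |<v, e_j>|^2 = <v, u_j>^2 / <u_j, u_j>.
Coefficients: <v, e_1> = -7/sqrt(5), <v, e_2> = 3/sqrt(45).
Square and sum: Σ |<v, e_j>|^2 = 10.
Compute ||v||^2 = v·v = 14.
Deficit = 14 − 10 = 4 ≥ 0, confirming Bessel's inequality. (The deficit equals ||v − Σ <v,e_j> e_j||^2, the squared distance from v to span{e_j}.)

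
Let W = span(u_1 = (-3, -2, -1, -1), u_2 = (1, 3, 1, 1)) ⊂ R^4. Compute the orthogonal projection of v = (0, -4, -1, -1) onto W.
proj_W(v) = (2/59, -232/59, -66/59, -66/59)

Set up U = [u_1 | ... | u_2] ∈ R^(4×2). The projector onto W = col(U) is P = U (U^T U)^(-1) U^T.
Compute U^T U =
  [15, -11]
  [-11, 12],
and U^T v = (10, -14).
Solve U^T U · c = U^T v for the coefficients: c = (-34/59, -100/59). The projection is proj_W(v) = U c.
Check: (v - proj_W(v)) · u_1 = 0  (should be 0).
Check: (v - proj_W(v)) · u_2 = 0  (should be 0).
Result: proj_W(v) = (2/59, -232/59, -66/59, -66/59).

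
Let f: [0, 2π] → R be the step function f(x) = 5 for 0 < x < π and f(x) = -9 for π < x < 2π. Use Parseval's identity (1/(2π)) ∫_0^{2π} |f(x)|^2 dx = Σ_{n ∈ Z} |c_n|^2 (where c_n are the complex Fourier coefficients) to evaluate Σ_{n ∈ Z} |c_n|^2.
Σ |c_n|^2 = 53

Parseval equates the L^2 energy of f (normalised by 1/(2π)) with the ℓ^2 sum of its Fourier coefficients: (1/(2π)) ∫_0^{2π} |f|^2 = Σ |c_n|^2.
Compute the left side: (1/(2π)) [∫_0^π 5^2 dx + ∫_π^{2π} (-9)^2 dx] = (1/(2π)) · (25π + 81π) = (25 + 81)/2 = 53.
So Σ_{n ∈ Z} |c_n|^2 = 53.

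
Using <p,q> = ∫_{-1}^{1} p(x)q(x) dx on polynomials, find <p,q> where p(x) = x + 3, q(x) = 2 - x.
<p,q> = 34/3

Expand the product: p(x)·q(x) = -x^2 - x + 6.
∫_{-1}^{1} of each monomial x^k gives [2/(k+1) if k even, 0 if k odd]. Integrating term-by-term (or equivalently evaluating the antiderivative F(x) = -x^3/3 - x^2/2 + 6*x at the endpoints):
  F(1) − F(−1) = 31/6 − (-37/6) = 34/3.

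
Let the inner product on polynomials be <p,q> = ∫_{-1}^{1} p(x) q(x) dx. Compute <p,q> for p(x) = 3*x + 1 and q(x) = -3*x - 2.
<p,q> = -10

Expand the product: p(x)·q(x) = -9*x^2 - 9*x - 2.
∫_{-1}^{1} of each monomial x^k gives [2/(k+1) if k even, 0 if k odd]. Integrating term-by-term (or equivalently evaluating the antiderivative F(x) = -3*x^3 - 9*x^2/2 - 2*x at the endpoints):
  F(1) − F(−1) = -19/2 − (1/2) = -10.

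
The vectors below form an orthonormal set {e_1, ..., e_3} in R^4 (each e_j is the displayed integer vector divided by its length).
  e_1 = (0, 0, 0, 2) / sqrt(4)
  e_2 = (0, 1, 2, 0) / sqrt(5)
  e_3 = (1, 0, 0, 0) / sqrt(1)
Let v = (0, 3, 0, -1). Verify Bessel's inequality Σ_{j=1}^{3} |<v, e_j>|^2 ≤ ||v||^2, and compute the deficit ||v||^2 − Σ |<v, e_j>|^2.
Σ |<v, e_j>|^2 = 14/5; ||v||^2 = 10; deficit = 36/5

Write each e_j = u_j / sqrt(<u_j, u_j>) where u_j is the displayed integer vector. Then <v, e_j> = <v, u_j> / sqrt(<u_j, u_j>), so |<v, e_j>|^2 = <v, u_j>^2 / <u_j, u_j>.
Coefficients: <v, e_1> = -2/sqrt(4), <v, e_2> = 3/sqrt(5), <v, e_3> = 0/sqrt(1).
Square and sum: Σ |<v, e_j>|^2 = 14/5.
Compute ||v||^2 = v·v = 10.
Deficit = 10 − 14/5 = 36/5 ≥ 0, confirming Bessel's inequality. (The deficit equals ||v − Σ <v,e_j> e_j||^2, the squared distance from v to span{e_j}.)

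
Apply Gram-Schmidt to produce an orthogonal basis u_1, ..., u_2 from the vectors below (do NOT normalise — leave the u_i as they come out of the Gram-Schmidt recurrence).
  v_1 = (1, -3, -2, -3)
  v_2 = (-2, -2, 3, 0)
Orthogonal basis:
  u_1 = (1, -3, -2, -3)
  u_2 = (-44/23, -52/23, 65/23, -6/23)

Apply the Gram-Schmidt recurrence
  u_1 = v_1
  u_i = v_i − Σ_{j<i} ((v_i · u_j) / (u_j · u_j)) · u_j.

Step by step this gives:
  u_1 = (1, -3, -2, -3)
  u_2 = (-44/23, -52/23, 65/23, -6/23)

Orthogonality check:
  u_2 · u_1 = 0 (should be 0)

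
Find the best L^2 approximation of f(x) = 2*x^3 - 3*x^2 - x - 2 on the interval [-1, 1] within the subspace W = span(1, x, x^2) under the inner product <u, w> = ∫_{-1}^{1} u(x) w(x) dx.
g(x) = -3*x^2 + x/5 - 2

The best approximation g ∈ W is the orthogonal projection of f onto W. Writing g = a_0 + a_1 x + a_2 x^2, the coefficients solve the normal equations G · a = b where
  G_{ij} = <φ_i, φ_j> and b_i = <f, φ_i>, with φ_0 = 1, φ_1 = x, φ_2 = x^2.
G =
  [2, 0, 2/3]
  [0, 2/3, 0]
  [2/3, 0, 2/5],
b = (-6, 2/15, -38/15).
Solving gives a_0 = -2, a_1 = 1/5, a_2 = -3, so
  g(x) = -3*x^2 + x/5 - 2.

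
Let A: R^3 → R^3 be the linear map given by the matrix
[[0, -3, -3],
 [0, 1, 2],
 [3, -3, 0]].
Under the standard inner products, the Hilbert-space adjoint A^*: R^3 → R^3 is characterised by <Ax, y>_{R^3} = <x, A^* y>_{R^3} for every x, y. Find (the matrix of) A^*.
A^* = A^T =
[[0, 0, 3],
 [-3, 1, -3],
 [-3, 2, 0]]

For real matrices with standard dot products, the defining identity <Ax, y> = <x, A^* y> gives (Ax)^T y = x^T (A^*) y, i.e. x^T A^T y = x^T (A^*) y. Since this holds for all x, y, we must have A^* = A^T. Therefore
A^* =
[[0, 0, 3],
 [-3, 1, -3],
 [-3, 2, 0]].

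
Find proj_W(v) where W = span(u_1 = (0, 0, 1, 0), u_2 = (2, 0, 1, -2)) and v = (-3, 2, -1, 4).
proj_W(v) = (-7/2, 0, -1, 7/2)

Set up U = [u_1 | ... | u_2] ∈ R^(4×2). The projector onto W = col(U) is P = U (U^T U)^(-1) U^T.
Compute U^T U =
  [1, 1]
  [1, 9],
and U^T v = (-1, -15).
Solve U^T U · c = U^T v for the coefficients: c = (3/4, -7/4). The projection is proj_W(v) = U c.
Check: (v - proj_W(v)) · u_1 = 0  (should be 0).
Check: (v - proj_W(v)) · u_2 = 0  (should be 0).
Result: proj_W(v) = (-7/2, 0, -1, 7/2).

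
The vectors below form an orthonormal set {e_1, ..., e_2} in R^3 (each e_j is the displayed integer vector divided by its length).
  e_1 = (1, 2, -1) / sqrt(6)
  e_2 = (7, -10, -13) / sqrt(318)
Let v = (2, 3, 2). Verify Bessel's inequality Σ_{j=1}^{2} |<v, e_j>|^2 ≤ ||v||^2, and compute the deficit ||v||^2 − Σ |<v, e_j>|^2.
Σ |<v, e_j>|^2 = 612/53; ||v||^2 = 17; deficit = 289/53

Write each e_j = u_j / sqrt(<u_j, u_j>) where u_j is the displayed integer vector. Then <v, e_j> = <v, u_j> / sqrt(<u_j, u_j>), so |<v, e_j>|^2 = <v, u_j>^2 / <u_j, u_j>.
Coefficients: <v, e_1> = 6/sqrt(6), <v, e_2> = -42/sqrt(318).
Square and sum: Σ |<v, e_j>|^2 = 612/53.
Compute ||v||^2 = v·v = 17.
Deficit = 17 − 612/53 = 289/53 ≥ 0, confirming Bessel's inequality. (The deficit equals ||v − Σ <v,e_j> e_j||^2, the squared distance from v to span{e_j}.)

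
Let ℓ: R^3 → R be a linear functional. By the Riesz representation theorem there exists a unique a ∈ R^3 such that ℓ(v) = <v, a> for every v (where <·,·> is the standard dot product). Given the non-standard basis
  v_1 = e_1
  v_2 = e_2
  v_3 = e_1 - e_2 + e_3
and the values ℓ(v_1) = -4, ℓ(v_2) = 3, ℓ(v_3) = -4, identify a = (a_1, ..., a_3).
a = (-4, 3, 3)

Write a = (a_1, ..., a_3) in the standard basis. For each basis vector v_i, ℓ(v_i) = <v_i, a> is a linear equation in the a_j's. Collect the n equations into a matrix system V a = ℓ, where row i of V is v_i (expressed in the standard basis). Since V is invertible (lower-triangular with 1s on the diagonal, up to permutation), solve by back-substitution:
  V =
[[1, 0, 0],
 [0, 1, 0],
 [1, -1, 1]]
  V a = (-4, 3, -4)
Solving gives a = (-4, 3, 3).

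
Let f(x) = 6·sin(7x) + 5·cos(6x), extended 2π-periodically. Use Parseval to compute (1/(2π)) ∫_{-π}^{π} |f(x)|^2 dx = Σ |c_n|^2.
Σ |c_n|^2 = 61/2

Expand |f|^2 and use orthogonality of {sin(nx), cos(mx)} on [-π, π]:
  ∫_{-π}^{π} sin(nx)^2 dx = π, ∫ cos(mx)^2 dx = π, and cross terms integrate to 0.
So ∫_{-π}^{π} f(x)^2 dx = 6^2 · π + 5^2 · π = (36 + 25)π.
Divide by 2π: (36 + 25)/2 = 61/2.
By Parseval, this equals Σ |c_n|^2.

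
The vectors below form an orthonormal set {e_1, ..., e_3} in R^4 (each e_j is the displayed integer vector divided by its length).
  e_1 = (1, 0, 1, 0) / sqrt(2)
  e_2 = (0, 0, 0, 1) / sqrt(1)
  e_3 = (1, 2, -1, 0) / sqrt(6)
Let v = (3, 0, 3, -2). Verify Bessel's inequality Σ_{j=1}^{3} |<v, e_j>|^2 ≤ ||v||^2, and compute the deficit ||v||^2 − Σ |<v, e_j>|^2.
Σ |<v, e_j>|^2 = 22; ||v||^2 = 22; deficit = 0

Write each e_j = u_j / sqrt(<u_j, u_j>) where u_j is the displayed integer vector. Then <v, e_j> = <v, u_j> / sqrt(<u_j, u_j>), so |<v, e_j>|^2 = <v, u_j>^2 / <u_j, u_j>.
Coefficients: <v, e_1> = 6/sqrt(2), <v, e_2> = -2/sqrt(1), <v, e_3> = 0/sqrt(6).
Square and sum: Σ |<v, e_j>|^2 = 22.
Compute ||v||^2 = v·v = 22.
Deficit = 22 − 22 = 0 ≥ 0, confirming Bessel's inequality. (The deficit equals ||v − Σ <v,e_j> e_j||^2, the squared distance from v to span{e_j}.)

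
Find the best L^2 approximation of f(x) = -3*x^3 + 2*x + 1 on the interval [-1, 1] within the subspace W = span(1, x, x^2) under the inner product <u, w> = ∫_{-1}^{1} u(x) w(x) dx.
g(x) = x/5 + 1

The best approximation g ∈ W is the orthogonal projection of f onto W. Writing g = a_0 + a_1 x + a_2 x^2, the coefficients solve the normal equations G · a = b where
  G_{ij} = <φ_i, φ_j> and b_i = <f, φ_i>, with φ_0 = 1, φ_1 = x, φ_2 = x^2.
G =
  [2, 0, 2/3]
  [0, 2/3, 0]
  [2/3, 0, 2/5],
b = (2, 2/15, 2/3).
Solving gives a_0 = 1, a_1 = 1/5, a_2 = 0, so
  g(x) = x/5 + 1.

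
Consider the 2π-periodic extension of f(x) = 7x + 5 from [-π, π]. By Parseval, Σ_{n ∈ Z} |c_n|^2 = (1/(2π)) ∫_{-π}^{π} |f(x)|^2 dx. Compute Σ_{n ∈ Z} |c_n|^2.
Σ |c_n|^2 = 49π^2/3 + 25

Expand and integrate term by term over [-π, π]:
  ∫ (7x)^2 dx = 49·(2π^3/3); ∫ 2·7·(5)·x dx = 0 (odd integrand); ∫ 5^2 dx = 25·2π.
So (1/(2π)) ∫_{-π}^{π} (7x + 5)^2 dx = 49π^2/3 + 25 = 49π^2/3 + 25.
Parseval ⇒ Σ |c_n|^2 = 49π^2/3 + 25.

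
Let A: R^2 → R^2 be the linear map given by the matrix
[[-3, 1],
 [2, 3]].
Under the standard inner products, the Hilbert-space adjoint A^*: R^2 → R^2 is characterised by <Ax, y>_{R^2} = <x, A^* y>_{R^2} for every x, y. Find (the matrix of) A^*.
A^* = A^T =
[[-3, 2],
 [1, 3]]

For real matrices with standard dot products, the defining identity <Ax, y> = <x, A^* y> gives (Ax)^T y = x^T (A^*) y, i.e. x^T A^T y = x^T (A^*) y. Since this holds for all x, y, we must have A^* = A^T. Therefore
A^* =
[[-3, 2],
 [1, 3]].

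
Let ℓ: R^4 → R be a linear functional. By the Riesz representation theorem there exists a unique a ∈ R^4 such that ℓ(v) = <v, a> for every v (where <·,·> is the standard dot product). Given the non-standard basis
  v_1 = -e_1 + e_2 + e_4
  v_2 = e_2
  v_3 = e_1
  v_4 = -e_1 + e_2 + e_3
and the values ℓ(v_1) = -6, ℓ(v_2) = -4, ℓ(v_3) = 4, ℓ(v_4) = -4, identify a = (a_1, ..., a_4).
a = (4, -4, 4, 2)

Write a = (a_1, ..., a_4) in the standard basis. For each basis vector v_i, ℓ(v_i) = <v_i, a> is a linear equation in the a_j's. Collect the n equations into a matrix system V a = ℓ, where row i of V is v_i (expressed in the standard basis). Since V is invertible (lower-triangular with 1s on the diagonal, up to permutation), solve by back-substitution:
  V =
[[-1, 1, 0, 1],
 [0, 1, 0, 0],
 [1, 0, 0, 0],
 [-1, 1, 1, 0]]
  V a = (-6, -4, 4, -4)
Solving gives a = (4, -4, 4, 2).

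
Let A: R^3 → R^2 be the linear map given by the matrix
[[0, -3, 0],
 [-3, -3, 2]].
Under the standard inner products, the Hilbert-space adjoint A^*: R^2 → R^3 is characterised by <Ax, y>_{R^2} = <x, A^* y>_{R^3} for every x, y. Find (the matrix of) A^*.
A^* = A^T =
[[0, -3],
 [-3, -3],
 [0, 2]]

For real matrices with standard dot products, the defining identity <Ax, y> = <x, A^* y> gives (Ax)^T y = x^T (A^*) y, i.e. x^T A^T y = x^T (A^*) y. Since this holds for all x, y, we must have A^* = A^T. Therefore
A^* =
[[0, -3],
 [-3, -3],
 [0, 2]].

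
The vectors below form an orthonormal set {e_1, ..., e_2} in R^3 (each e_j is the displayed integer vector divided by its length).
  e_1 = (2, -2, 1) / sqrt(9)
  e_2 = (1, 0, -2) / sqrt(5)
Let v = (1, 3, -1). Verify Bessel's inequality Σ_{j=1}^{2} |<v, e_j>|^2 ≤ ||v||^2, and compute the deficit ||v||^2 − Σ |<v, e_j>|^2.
Σ |<v, e_j>|^2 = 206/45; ||v||^2 = 11; deficit = 289/45

Write each e_j = u_j / sqrt(<u_j, u_j>) where u_j is the displayed integer vector. Then <v, e_j> = <v, u_j> / sqrt(<u_j, u_j>), so |<v, e_j>|^2 = <v, u_j>^2 / <u_j, u_j>.
Coefficients: <v, e_1> = -5/sqrt(9), <v, e_2> = 3/sqrt(5).
Square and sum: Σ |<v, e_j>|^2 = 206/45.
Compute ||v||^2 = v·v = 11.
Deficit = 11 − 206/45 = 289/45 ≥ 0, confirming Bessel's inequality. (The deficit equals ||v − Σ <v,e_j> e_j||^2, the squared distance from v to span{e_j}.)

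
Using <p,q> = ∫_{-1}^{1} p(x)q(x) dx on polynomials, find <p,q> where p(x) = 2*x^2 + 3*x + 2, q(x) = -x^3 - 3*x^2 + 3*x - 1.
<p,q> = -104/15

Expand the product: p(x)·q(x) = -2*x^5 - 9*x^4 - 5*x^3 + x^2 + 3*x - 2.
∫_{-1}^{1} of each monomial x^k gives [2/(k+1) if k even, 0 if k odd]. Integrating term-by-term (or equivalently evaluating the antiderivative F(x) = -x^6/3 - 9*x^5/5 - 5*x^4/4 + x^3/3 + 3*x^2/2 - 2*x at the endpoints):
  F(1) − F(−1) = -71/20 − (203/60) = -104/15.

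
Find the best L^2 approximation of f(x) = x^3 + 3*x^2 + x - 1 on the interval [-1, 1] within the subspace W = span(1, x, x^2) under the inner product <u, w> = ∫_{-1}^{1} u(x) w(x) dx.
g(x) = 3*x^2 + 8*x/5 - 1

The best approximation g ∈ W is the orthogonal projection of f onto W. Writing g = a_0 + a_1 x + a_2 x^2, the coefficients solve the normal equations G · a = b where
  G_{ij} = <φ_i, φ_j> and b_i = <f, φ_i>, with φ_0 = 1, φ_1 = x, φ_2 = x^2.
G =
  [2, 0, 2/3]
  [0, 2/3, 0]
  [2/3, 0, 2/5],
b = (0, 16/15, 8/15).
Solving gives a_0 = -1, a_1 = 8/5, a_2 = 3, so
  g(x) = 3*x^2 + 8*x/5 - 1.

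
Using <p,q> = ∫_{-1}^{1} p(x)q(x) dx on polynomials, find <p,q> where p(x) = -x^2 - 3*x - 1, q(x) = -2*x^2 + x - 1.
<p,q> = 14/5

Expand the product: p(x)·q(x) = 2*x^4 + 5*x^3 + 2*x + 1.
∫_{-1}^{1} of each monomial x^k gives [2/(k+1) if k even, 0 if k odd]. Integrating term-by-term (or equivalently evaluating the antiderivative F(x) = 2*x^5/5 + 5*x^4/4 + x^2 + x at the endpoints):
  F(1) − F(−1) = 73/20 − (17/20) = 14/5.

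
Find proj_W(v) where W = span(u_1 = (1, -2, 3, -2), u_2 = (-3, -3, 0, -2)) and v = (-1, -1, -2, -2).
proj_W(v) = (-653/347, -377/347, -276/347, -190/347)

Set up U = [u_1 | ... | u_2] ∈ R^(4×2). The projector onto W = col(U) is P = U (U^T U)^(-1) U^T.
Compute U^T U =
  [18, 7]
  [7, 22],
and U^T v = (-1, 10).
Solve U^T U · c = U^T v for the coefficients: c = (-92/347, 187/347). The projection is proj_W(v) = U c.
Check: (v - proj_W(v)) · u_1 = 0  (should be 0).
Check: (v - proj_W(v)) · u_2 = 0  (should be 0).
Result: proj_W(v) = (-653/347, -377/347, -276/347, -190/347).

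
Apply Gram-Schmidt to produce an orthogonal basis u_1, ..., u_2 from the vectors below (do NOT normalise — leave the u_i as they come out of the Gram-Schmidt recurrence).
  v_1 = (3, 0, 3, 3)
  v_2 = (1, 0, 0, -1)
Orthogonal basis:
  u_1 = (3, 0, 3, 3)
  u_2 = (1, 0, 0, -1)

Apply the Gram-Schmidt recurrence
  u_1 = v_1
  u_i = v_i − Σ_{j<i} ((v_i · u_j) / (u_j · u_j)) · u_j.

Step by step this gives:
  u_1 = (3, 0, 3, 3)
  u_2 = (1, 0, 0, -1)

Orthogonality check:
  u_2 · u_1 = 0 (should be 0)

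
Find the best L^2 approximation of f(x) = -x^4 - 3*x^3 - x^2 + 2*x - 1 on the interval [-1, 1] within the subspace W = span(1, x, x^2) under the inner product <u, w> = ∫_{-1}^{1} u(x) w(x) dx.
g(x) = -13*x^2/7 + x/5 - 32/35

The best approximation g ∈ W is the orthogonal projection of f onto W. Writing g = a_0 + a_1 x + a_2 x^2, the coefficients solve the normal equations G · a = b where
  G_{ij} = <φ_i, φ_j> and b_i = <f, φ_i>, with φ_0 = 1, φ_1 = x, φ_2 = x^2.
G =
  [2, 0, 2/3]
  [0, 2/3, 0]
  [2/3, 0, 2/5],
b = (-46/15, 2/15, -142/105).
Solving gives a_0 = -32/35, a_1 = 1/5, a_2 = -13/7, so
  g(x) = -13*x^2/7 + x/5 - 32/35.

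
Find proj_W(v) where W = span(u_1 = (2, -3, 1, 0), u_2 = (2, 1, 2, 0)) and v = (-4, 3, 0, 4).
proj_W(v) = (-314/117, 395/117, -176/117, 0)

Set up U = [u_1 | ... | u_2] ∈ R^(4×2). The projector onto W = col(U) is P = U (U^T U)^(-1) U^T.
Compute U^T U =
  [14, 3]
  [3, 9],
and U^T v = (-17, -5).
Solve U^T U · c = U^T v for the coefficients: c = (-46/39, -19/117). The projection is proj_W(v) = U c.
Check: (v - proj_W(v)) · u_1 = 0  (should be 0).
Check: (v - proj_W(v)) · u_2 = 0  (should be 0).
Result: proj_W(v) = (-314/117, 395/117, -176/117, 0).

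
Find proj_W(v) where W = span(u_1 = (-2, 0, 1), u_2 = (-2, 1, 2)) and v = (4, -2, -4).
proj_W(v) = (4, -2, -4)

Set up U = [u_1 | ... | u_2] ∈ R^(3×2). The projector onto W = col(U) is P = U (U^T U)^(-1) U^T.
Compute U^T U =
  [5, 6]
  [6, 9],
and U^T v = (-12, -18).
Solve U^T U · c = U^T v for the coefficients: c = (0, -2). The projection is proj_W(v) = U c.
Check: (v - proj_W(v)) · u_1 = 0  (should be 0).
Check: (v - proj_W(v)) · u_2 = 0  (should be 0).
Result: proj_W(v) = (4, -2, -4).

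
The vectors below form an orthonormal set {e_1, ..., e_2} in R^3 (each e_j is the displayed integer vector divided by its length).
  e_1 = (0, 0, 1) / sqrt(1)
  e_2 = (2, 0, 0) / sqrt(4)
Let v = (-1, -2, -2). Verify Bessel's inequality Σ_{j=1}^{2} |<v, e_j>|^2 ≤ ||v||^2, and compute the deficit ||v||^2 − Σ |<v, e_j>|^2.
Σ |<v, e_j>|^2 = 5; ||v||^2 = 9; deficit = 4

Write each e_j = u_j / sqrt(<u_j, u_j>) where u_j is the displayed integer vector. Then <v, e_j> = <v, u_j> / sqrt(<u_j, u_j>), so |<v, e_j>|^2 = <v, u_j>^2 / <u_j, u_j>.
Coefficients: <v, e_1> = -2/sqrt(1), <v, e_2> = -2/sqrt(4).
Square and sum: Σ |<v, e_j>|^2 = 5.
Compute ||v||^2 = v·v = 9.
Deficit = 9 − 5 = 4 ≥ 0, confirming Bessel's inequality. (The deficit equals ||v − Σ <v,e_j> e_j||^2, the squared distance from v to span{e_j}.)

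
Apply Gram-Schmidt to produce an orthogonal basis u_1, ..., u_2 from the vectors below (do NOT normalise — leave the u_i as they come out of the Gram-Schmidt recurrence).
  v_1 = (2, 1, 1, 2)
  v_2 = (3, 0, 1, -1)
Orthogonal basis:
  u_1 = (2, 1, 1, 2)
  u_2 = (2, -1/2, 1/2, -2)

Apply the Gram-Schmidt recurrence
  u_1 = v_1
  u_i = v_i − Σ_{j<i} ((v_i · u_j) / (u_j · u_j)) · u_j.

Step by step this gives:
  u_1 = (2, 1, 1, 2)
  u_2 = (2, -1/2, 1/2, -2)

Orthogonality check:
  u_2 · u_1 = 0 (should be 0)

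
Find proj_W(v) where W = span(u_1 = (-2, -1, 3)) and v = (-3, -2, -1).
proj_W(v) = (-5/7, -5/14, 15/14)

Set up U = [u_1 | ... | u_1] ∈ R^(3×1). The projector onto W = col(U) is P = U (U^T U)^(-1) U^T.
Compute U^T U =
  [14],
and U^T v = (5).
Solve U^T U · c = U^T v for the coefficients: c = (5/14). The projection is proj_W(v) = U c.
Check: (v - proj_W(v)) · u_1 = 0  (should be 0).
Result: proj_W(v) = (-5/7, -5/14, 15/14).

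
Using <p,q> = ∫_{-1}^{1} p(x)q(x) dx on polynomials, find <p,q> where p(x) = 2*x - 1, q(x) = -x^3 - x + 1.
<p,q> = -62/15

Expand the product: p(x)·q(x) = -2*x^4 + x^3 - 2*x^2 + 3*x - 1.
∫_{-1}^{1} of each monomial x^k gives [2/(k+1) if k even, 0 if k odd]. Integrating term-by-term (or equivalently evaluating the antiderivative F(x) = -2*x^5/5 + x^4/4 - 2*x^3/3 + 3*x^2/2 - x at the endpoints):
  F(1) − F(−1) = -19/60 − (229/60) = -62/15.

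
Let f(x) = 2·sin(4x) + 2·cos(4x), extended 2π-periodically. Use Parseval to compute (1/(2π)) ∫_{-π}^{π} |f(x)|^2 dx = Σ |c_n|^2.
Σ |c_n|^2 = 4

Expand |f|^2 and use orthogonality of {sin(nx), cos(mx)} on [-π, π]:
  ∫_{-π}^{π} sin(nx)^2 dx = π, ∫ cos(mx)^2 dx = π, and cross terms integrate to 0.
So ∫_{-π}^{π} f(x)^2 dx = 2^2 · π + 2^2 · π = (4 + 4)π.
Divide by 2π: (4 + 4)/2 = 4.
By Parseval, this equals Σ |c_n|^2.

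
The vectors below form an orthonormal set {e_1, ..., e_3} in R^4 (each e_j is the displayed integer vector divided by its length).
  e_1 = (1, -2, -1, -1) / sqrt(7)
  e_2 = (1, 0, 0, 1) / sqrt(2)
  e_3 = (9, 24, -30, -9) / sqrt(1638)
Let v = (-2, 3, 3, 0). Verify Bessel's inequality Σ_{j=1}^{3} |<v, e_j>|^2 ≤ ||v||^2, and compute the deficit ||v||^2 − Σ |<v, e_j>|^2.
Σ |<v, e_j>|^2 = 261/13; ||v||^2 = 22; deficit = 25/13

Write each e_j = u_j / sqrt(<u_j, u_j>) where u_j is the displayed integer vector. Then <v, e_j> = <v, u_j> / sqrt(<u_j, u_j>), so |<v, e_j>|^2 = <v, u_j>^2 / <u_j, u_j>.
Coefficients: <v, e_1> = -11/sqrt(7), <v, e_2> = -2/sqrt(2), <v, e_3> = -36/sqrt(1638).
Square and sum: Σ |<v, e_j>|^2 = 261/13.
Compute ||v||^2 = v·v = 22.
Deficit = 22 − 261/13 = 25/13 ≥ 0, confirming Bessel's inequality. (The deficit equals ||v − Σ <v,e_j> e_j||^2, the squared distance from v to span{e_j}.)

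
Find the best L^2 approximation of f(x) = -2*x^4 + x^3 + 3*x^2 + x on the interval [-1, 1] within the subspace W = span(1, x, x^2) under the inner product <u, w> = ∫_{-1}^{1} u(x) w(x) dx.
g(x) = 9*x^2/7 + 8*x/5 + 6/35

The best approximation g ∈ W is the orthogonal projection of f onto W. Writing g = a_0 + a_1 x + a_2 x^2, the coefficients solve the normal equations G · a = b where
  G_{ij} = <φ_i, φ_j> and b_i = <f, φ_i>, with φ_0 = 1, φ_1 = x, φ_2 = x^2.
G =
  [2, 0, 2/3]
  [0, 2/3, 0]
  [2/3, 0, 2/5],
b = (6/5, 16/15, 22/35).
Solving gives a_0 = 6/35, a_1 = 8/5, a_2 = 9/7, so
  g(x) = 9*x^2/7 + 8*x/5 + 6/35.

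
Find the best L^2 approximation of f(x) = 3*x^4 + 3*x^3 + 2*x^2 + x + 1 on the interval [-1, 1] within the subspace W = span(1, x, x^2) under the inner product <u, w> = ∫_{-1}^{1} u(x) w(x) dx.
g(x) = 32*x^2/7 + 14*x/5 + 26/35

The best approximation g ∈ W is the orthogonal projection of f onto W. Writing g = a_0 + a_1 x + a_2 x^2, the coefficients solve the normal equations G · a = b where
  G_{ij} = <φ_i, φ_j> and b_i = <f, φ_i>, with φ_0 = 1, φ_1 = x, φ_2 = x^2.
G =
  [2, 0, 2/3]
  [0, 2/3, 0]
  [2/3, 0, 2/5],
b = (68/15, 28/15, 244/105).
Solving gives a_0 = 26/35, a_1 = 14/5, a_2 = 32/7, so
  g(x) = 32*x^2/7 + 14*x/5 + 26/35.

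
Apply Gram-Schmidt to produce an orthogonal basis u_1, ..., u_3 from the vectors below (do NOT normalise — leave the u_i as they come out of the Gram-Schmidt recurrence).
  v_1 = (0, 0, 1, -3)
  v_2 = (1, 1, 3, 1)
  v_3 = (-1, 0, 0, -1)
Orthogonal basis:
  u_1 = (0, 0, 1, -3)
  u_2 = (1, 1, 3, 1)
  u_3 = (-5/6, 1/6, 1/5, 1/15)

Apply the Gram-Schmidt recurrence
  u_1 = v_1
  u_i = v_i − Σ_{j<i} ((v_i · u_j) / (u_j · u_j)) · u_j.

Step by step this gives:
  u_1 = (0, 0, 1, -3)
  u_2 = (1, 1, 3, 1)
  u_3 = (-5/6, 1/6, 1/5, 1/15)

Orthogonality check:
  u_2 · u_1 = 0 (should be 0)
  u_3 · u_1 = 0 (should be 0)
  u_3 · u_2 = 0 (should be 0)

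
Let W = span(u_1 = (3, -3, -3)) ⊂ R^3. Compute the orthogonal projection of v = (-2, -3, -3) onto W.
proj_W(v) = (4/3, -4/3, -4/3)

Set up U = [u_1 | ... | u_1] ∈ R^(3×1). The projector onto W = col(U) is P = U (U^T U)^(-1) U^T.
Compute U^T U =
  [27],
and U^T v = (12).
Solve U^T U · c = U^T v for the coefficients: c = (4/9). The projection is proj_W(v) = U c.
Check: (v - proj_W(v)) · u_1 = 0  (should be 0).
Result: proj_W(v) = (4/3, -4/3, -4/3).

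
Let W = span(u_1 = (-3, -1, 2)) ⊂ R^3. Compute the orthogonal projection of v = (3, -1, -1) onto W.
proj_W(v) = (15/7, 5/7, -10/7)

Set up U = [u_1 | ... | u_1] ∈ R^(3×1). The projector onto W = col(U) is P = U (U^T U)^(-1) U^T.
Compute U^T U =
  [14],
and U^T v = (-10).
Solve U^T U · c = U^T v for the coefficients: c = (-5/7). The projection is proj_W(v) = U c.
Check: (v - proj_W(v)) · u_1 = 0  (should be 0).
Result: proj_W(v) = (15/7, 5/7, -10/7).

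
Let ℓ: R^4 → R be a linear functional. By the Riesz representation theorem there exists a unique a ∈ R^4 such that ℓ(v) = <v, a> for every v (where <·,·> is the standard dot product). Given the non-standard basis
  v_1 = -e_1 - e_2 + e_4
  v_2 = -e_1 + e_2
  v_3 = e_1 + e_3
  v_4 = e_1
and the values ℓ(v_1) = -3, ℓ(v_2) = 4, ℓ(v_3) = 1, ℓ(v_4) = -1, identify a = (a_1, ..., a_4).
a = (-1, 3, 2, -1)

Write a = (a_1, ..., a_4) in the standard basis. For each basis vector v_i, ℓ(v_i) = <v_i, a> is a linear equation in the a_j's. Collect the n equations into a matrix system V a = ℓ, where row i of V is v_i (expressed in the standard basis). Since V is invertible (lower-triangular with 1s on the diagonal, up to permutation), solve by back-substitution:
  V =
[[-1, -1, 0, 1],
 [-1, 1, 0, 0],
 [1, 0, 1, 0],
 [1, 0, 0, 0]]
  V a = (-3, 4, 1, -1)
Solving gives a = (-1, 3, 2, -1).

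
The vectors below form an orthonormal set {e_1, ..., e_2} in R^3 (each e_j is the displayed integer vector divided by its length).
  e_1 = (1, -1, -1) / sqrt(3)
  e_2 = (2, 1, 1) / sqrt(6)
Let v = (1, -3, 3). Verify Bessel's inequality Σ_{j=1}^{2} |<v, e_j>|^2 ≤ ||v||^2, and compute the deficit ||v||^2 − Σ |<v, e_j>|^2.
Σ |<v, e_j>|^2 = 1; ||v||^2 = 19; deficit = 18

Write each e_j = u_j / sqrt(<u_j, u_j>) where u_j is the displayed integer vector. Then <v, e_j> = <v, u_j> / sqrt(<u_j, u_j>), so |<v, e_j>|^2 = <v, u_j>^2 / <u_j, u_j>.
Coefficients: <v, e_1> = 1/sqrt(3), <v, e_2> = 2/sqrt(6).
Square and sum: Σ |<v, e_j>|^2 = 1.
Compute ||v||^2 = v·v = 19.
Deficit = 19 − 1 = 18 ≥ 0, confirming Bessel's inequality. (The deficit equals ||v − Σ <v,e_j> e_j||^2, the squared distance from v to span{e_j}.)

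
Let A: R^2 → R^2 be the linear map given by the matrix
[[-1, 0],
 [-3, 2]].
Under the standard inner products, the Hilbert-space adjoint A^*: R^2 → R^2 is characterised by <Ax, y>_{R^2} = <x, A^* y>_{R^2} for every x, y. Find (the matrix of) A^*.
A^* = A^T =
[[-1, -3],
 [0, 2]]

For real matrices with standard dot products, the defining identity <Ax, y> = <x, A^* y> gives (Ax)^T y = x^T (A^*) y, i.e. x^T A^T y = x^T (A^*) y. Since this holds for all x, y, we must have A^* = A^T. Therefore
A^* =
[[-1, -3],
 [0, 2]].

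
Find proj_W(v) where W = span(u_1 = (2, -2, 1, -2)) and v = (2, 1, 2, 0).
proj_W(v) = (8/13, -8/13, 4/13, -8/13)

Set up U = [u_1 | ... | u_1] ∈ R^(4×1). The projector onto W = col(U) is P = U (U^T U)^(-1) U^T.
Compute U^T U =
  [13],
and U^T v = (4).
Solve U^T U · c = U^T v for the coefficients: c = (4/13). The projection is proj_W(v) = U c.
Check: (v - proj_W(v)) · u_1 = 0  (should be 0).
Result: proj_W(v) = (8/13, -8/13, 4/13, -8/13).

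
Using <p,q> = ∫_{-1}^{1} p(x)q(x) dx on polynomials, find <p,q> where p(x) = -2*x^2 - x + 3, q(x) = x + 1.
<p,q> = 4

Expand the product: p(x)·q(x) = -2*x^3 - 3*x^2 + 2*x + 3.
∫_{-1}^{1} of each monomial x^k gives [2/(k+1) if k even, 0 if k odd]. Integrating term-by-term (or equivalently evaluating the antiderivative F(x) = -x^4/2 - x^3 + x^2 + 3*x at the endpoints):
  F(1) − F(−1) = 5/2 − (-3/2) = 4.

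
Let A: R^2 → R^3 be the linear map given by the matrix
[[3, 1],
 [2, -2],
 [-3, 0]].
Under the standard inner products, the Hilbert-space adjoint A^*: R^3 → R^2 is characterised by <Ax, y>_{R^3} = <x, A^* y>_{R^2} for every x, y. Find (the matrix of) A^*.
A^* = A^T =
[[3, 2, -3],
 [1, -2, 0]]

For real matrices with standard dot products, the defining identity <Ax, y> = <x, A^* y> gives (Ax)^T y = x^T (A^*) y, i.e. x^T A^T y = x^T (A^*) y. Since this holds for all x, y, we must have A^* = A^T. Therefore
A^* =
[[3, 2, -3],
 [1, -2, 0]].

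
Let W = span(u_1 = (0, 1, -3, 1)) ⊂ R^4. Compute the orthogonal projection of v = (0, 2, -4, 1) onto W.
proj_W(v) = (0, 15/11, -45/11, 15/11)

Set up U = [u_1 | ... | u_1] ∈ R^(4×1). The projector onto W = col(U) is P = U (U^T U)^(-1) U^T.
Compute U^T U =
  [11],
and U^T v = (15).
Solve U^T U · c = U^T v for the coefficients: c = (15/11). The projection is proj_W(v) = U c.
Check: (v - proj_W(v)) · u_1 = 0  (should be 0).
Result: proj_W(v) = (0, 15/11, -45/11, 15/11).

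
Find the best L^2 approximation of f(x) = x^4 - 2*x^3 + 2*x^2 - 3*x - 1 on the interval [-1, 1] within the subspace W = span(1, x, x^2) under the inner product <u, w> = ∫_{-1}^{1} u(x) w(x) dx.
g(x) = 20*x^2/7 - 21*x/5 - 38/35

The best approximation g ∈ W is the orthogonal projection of f onto W. Writing g = a_0 + a_1 x + a_2 x^2, the coefficients solve the normal equations G · a = b where
  G_{ij} = <φ_i, φ_j> and b_i = <f, φ_i>, with φ_0 = 1, φ_1 = x, φ_2 = x^2.
G =
  [2, 0, 2/3]
  [0, 2/3, 0]
  [2/3, 0, 2/5],
b = (-4/15, -14/5, 44/105).
Solving gives a_0 = -38/35, a_1 = -21/5, a_2 = 20/7, so
  g(x) = 20*x^2/7 - 21*x/5 - 38/35.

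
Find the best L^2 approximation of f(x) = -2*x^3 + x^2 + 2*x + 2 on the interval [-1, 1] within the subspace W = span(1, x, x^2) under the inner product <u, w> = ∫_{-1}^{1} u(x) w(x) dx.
g(x) = x^2 + 4*x/5 + 2

The best approximation g ∈ W is the orthogonal projection of f onto W. Writing g = a_0 + a_1 x + a_2 x^2, the coefficients solve the normal equations G · a = b where
  G_{ij} = <φ_i, φ_j> and b_i = <f, φ_i>, with φ_0 = 1, φ_1 = x, φ_2 = x^2.
G =
  [2, 0, 2/3]
  [0, 2/3, 0]
  [2/3, 0, 2/5],
b = (14/3, 8/15, 26/15).
Solving gives a_0 = 2, a_1 = 4/5, a_2 = 1, so
  g(x) = x^2 + 4*x/5 + 2.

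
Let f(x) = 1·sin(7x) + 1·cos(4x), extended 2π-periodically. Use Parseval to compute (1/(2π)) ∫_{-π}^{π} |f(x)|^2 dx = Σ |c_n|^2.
Σ |c_n|^2 = 1

Expand |f|^2 and use orthogonality of {sin(nx), cos(mx)} on [-π, π]:
  ∫_{-π}^{π} sin(nx)^2 dx = π, ∫ cos(mx)^2 dx = π, and cross terms integrate to 0.
So ∫_{-π}^{π} f(x)^2 dx = 1^2 · π + 1^2 · π = (1 + 1)π.
Divide by 2π: (1 + 1)/2 = 1.
By Parseval, this equals Σ |c_n|^2.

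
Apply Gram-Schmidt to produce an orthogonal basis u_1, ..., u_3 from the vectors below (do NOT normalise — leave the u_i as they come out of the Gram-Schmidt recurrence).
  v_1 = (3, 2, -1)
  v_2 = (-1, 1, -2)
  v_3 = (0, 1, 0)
Orthogonal basis:
  u_1 = (3, 2, -1)
  u_2 = (-17/14, 6/7, -27/14)
  u_3 = (-21/83, 49/83, 35/83)

Apply the Gram-Schmidt recurrence
  u_1 = v_1
  u_i = v_i − Σ_{j<i} ((v_i · u_j) / (u_j · u_j)) · u_j.

Step by step this gives:
  u_1 = (3, 2, -1)
  u_2 = (-17/14, 6/7, -27/14)
  u_3 = (-21/83, 49/83, 35/83)

Orthogonality check:
  u_2 · u_1 = 0 (should be 0)
  u_3 · u_1 = 0 (should be 0)
  u_3 · u_2 = 0 (should be 0)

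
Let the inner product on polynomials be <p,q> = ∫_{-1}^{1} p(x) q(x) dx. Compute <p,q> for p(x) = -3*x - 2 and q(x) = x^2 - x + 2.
<p,q> = -22/3

Expand the product: p(x)·q(x) = -3*x^3 + x^2 - 4*x - 4.
∫_{-1}^{1} of each monomial x^k gives [2/(k+1) if k even, 0 if k odd]. Integrating term-by-term (or equivalently evaluating the antiderivative F(x) = -3*x^4/4 + x^3/3 - 2*x^2 - 4*x at the endpoints):
  F(1) − F(−1) = -77/12 − (11/12) = -22/3.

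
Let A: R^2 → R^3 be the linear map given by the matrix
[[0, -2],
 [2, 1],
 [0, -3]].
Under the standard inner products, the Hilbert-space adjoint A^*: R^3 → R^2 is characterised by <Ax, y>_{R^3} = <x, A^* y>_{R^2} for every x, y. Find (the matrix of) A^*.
A^* = A^T =
[[0, 2, 0],
 [-2, 1, -3]]

For real matrices with standard dot products, the defining identity <Ax, y> = <x, A^* y> gives (Ax)^T y = x^T (A^*) y, i.e. x^T A^T y = x^T (A^*) y. Since this holds for all x, y, we must have A^* = A^T. Therefore
A^* =
[[0, 2, 0],
 [-2, 1, -3]].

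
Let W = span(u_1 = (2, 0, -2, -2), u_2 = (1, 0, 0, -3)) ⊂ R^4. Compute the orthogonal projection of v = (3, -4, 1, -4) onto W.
proj_W(v) = (3/2, 0, 0, -9/2)

Set up U = [u_1 | ... | u_2] ∈ R^(4×2). The projector onto W = col(U) is P = U (U^T U)^(-1) U^T.
Compute U^T U =
  [12, 8]
  [8, 10],
and U^T v = (12, 15).
Solve U^T U · c = U^T v for the coefficients: c = (0, 3/2). The projection is proj_W(v) = U c.
Check: (v - proj_W(v)) · u_1 = 0  (should be 0).
Check: (v - proj_W(v)) · u_2 = 0  (should be 0).
Result: proj_W(v) = (3/2, 0, 0, -9/2).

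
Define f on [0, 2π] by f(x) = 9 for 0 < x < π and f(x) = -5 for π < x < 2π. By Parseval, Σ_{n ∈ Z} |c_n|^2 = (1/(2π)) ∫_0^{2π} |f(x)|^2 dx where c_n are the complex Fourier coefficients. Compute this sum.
Σ |c_n|^2 = 53

Parseval equates the L^2 energy of f (normalised by 1/(2π)) with the ℓ^2 sum of its Fourier coefficients: (1/(2π)) ∫_0^{2π} |f|^2 = Σ |c_n|^2.
Compute the left side: (1/(2π)) [∫_0^π 9^2 dx + ∫_π^{2π} (-5)^2 dx] = (1/(2π)) · (81π + 25π) = (81 + 25)/2 = 53.
So Σ_{n ∈ Z} |c_n|^2 = 53.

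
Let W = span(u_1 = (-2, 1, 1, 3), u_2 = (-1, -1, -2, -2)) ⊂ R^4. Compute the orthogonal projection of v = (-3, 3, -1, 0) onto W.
proj_W(v) = (-274/101, 8/101, -78/101, 110/101)

Set up U = [u_1 | ... | u_2] ∈ R^(4×2). The projector onto W = col(U) is P = U (U^T U)^(-1) U^T.
Compute U^T U =
  [15, -7]
  [-7, 10],
and U^T v = (8, 2).
Solve U^T U · c = U^T v for the coefficients: c = (94/101, 86/101). The projection is proj_W(v) = U c.
Check: (v - proj_W(v)) · u_1 = 0  (should be 0).
Check: (v - proj_W(v)) · u_2 = 0  (should be 0).
Result: proj_W(v) = (-274/101, 8/101, -78/101, 110/101).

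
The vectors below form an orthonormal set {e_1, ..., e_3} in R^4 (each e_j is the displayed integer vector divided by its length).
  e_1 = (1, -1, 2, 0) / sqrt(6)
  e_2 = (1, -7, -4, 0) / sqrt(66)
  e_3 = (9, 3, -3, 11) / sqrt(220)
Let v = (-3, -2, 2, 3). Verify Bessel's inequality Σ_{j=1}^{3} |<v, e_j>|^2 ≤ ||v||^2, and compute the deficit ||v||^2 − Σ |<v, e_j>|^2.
Σ |<v, e_j>|^2 = 9/5; ||v||^2 = 26; deficit = 121/5

Write each e_j = u_j / sqrt(<u_j, u_j>) where u_j is the displayed integer vector. Then <v, e_j> = <v, u_j> / sqrt(<u_j, u_j>), so |<v, e_j>|^2 = <v, u_j>^2 / <u_j, u_j>.
Coefficients: <v, e_1> = 3/sqrt(6), <v, e_2> = 3/sqrt(66), <v, e_3> = -6/sqrt(220).
Square and sum: Σ |<v, e_j>|^2 = 9/5.
Compute ||v||^2 = v·v = 26.
Deficit = 26 − 9/5 = 121/5 ≥ 0, confirming Bessel's inequality. (The deficit equals ||v − Σ <v,e_j> e_j||^2, the squared distance from v to span{e_j}.)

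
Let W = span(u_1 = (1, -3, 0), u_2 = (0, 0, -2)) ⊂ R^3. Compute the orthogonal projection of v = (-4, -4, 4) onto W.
proj_W(v) = (4/5, -12/5, 4)

Set up U = [u_1 | ... | u_2] ∈ R^(3×2). The projector onto W = col(U) is P = U (U^T U)^(-1) U^T.
Compute U^T U =
  [10, 0]
  [0, 4],
and U^T v = (8, -8).
Solve U^T U · c = U^T v for the coefficients: c = (4/5, -2). The projection is proj_W(v) = U c.
Check: (v - proj_W(v)) · u_1 = 0  (should be 0).
Check: (v - proj_W(v)) · u_2 = 0  (should be 0).
Result: proj_W(v) = (4/5, -12/5, 4).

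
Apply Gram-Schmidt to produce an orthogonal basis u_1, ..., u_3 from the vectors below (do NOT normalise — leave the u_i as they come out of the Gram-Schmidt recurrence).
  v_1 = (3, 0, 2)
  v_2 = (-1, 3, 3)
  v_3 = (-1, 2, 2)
Orthogonal basis:
  u_1 = (3, 0, 2)
  u_2 = (-22/13, 3, 33/13)
  u_3 = (-6/119, -11/119, 9/119)

Apply the Gram-Schmidt recurrence
  u_1 = v_1
  u_i = v_i − Σ_{j<i} ((v_i · u_j) / (u_j · u_j)) · u_j.

Step by step this gives:
  u_1 = (3, 0, 2)
  u_2 = (-22/13, 3, 33/13)
  u_3 = (-6/119, -11/119, 9/119)

Orthogonality check:
  u_2 · u_1 = 0 (should be 0)
  u_3 · u_1 = 0 (should be 0)
  u_3 · u_2 = 0 (should be 0)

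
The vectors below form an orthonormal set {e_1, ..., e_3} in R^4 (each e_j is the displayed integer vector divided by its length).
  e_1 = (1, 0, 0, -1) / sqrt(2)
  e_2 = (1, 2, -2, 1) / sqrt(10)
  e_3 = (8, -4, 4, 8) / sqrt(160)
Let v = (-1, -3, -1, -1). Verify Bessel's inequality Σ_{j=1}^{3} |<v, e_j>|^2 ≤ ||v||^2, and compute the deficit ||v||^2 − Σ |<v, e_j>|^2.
Σ |<v, e_j>|^2 = 4; ||v||^2 = 12; deficit = 8

Write each e_j = u_j / sqrt(<u_j, u_j>) where u_j is the displayed integer vector. Then <v, e_j> = <v, u_j> / sqrt(<u_j, u_j>), so |<v, e_j>|^2 = <v, u_j>^2 / <u_j, u_j>.
Coefficients: <v, e_1> = 0/sqrt(2), <v, e_2> = -6/sqrt(10), <v, e_3> = -8/sqrt(160).
Square and sum: Σ |<v, e_j>|^2 = 4.
Compute ||v||^2 = v·v = 12.
Deficit = 12 − 4 = 8 ≥ 0, confirming Bessel's inequality. (The deficit equals ||v − Σ <v,e_j> e_j||^2, the squared distance from v to span{e_j}.)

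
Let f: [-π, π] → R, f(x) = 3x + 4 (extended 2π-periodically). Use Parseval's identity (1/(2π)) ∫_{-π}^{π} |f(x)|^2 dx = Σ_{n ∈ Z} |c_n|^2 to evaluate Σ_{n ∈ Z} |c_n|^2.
Σ |c_n|^2 = 3π^2 + 16

Expand and integrate term by term over [-π, π]:
  ∫ (3x)^2 dx = 9·(2π^3/3); ∫ 2·3·(4)·x dx = 0 (odd integrand); ∫ 4^2 dx = 16·2π.
So (1/(2π)) ∫_{-π}^{π} (3x + 4)^2 dx = 9π^2/3 + 16 = 3π^2 + 16.
Parseval ⇒ Σ |c_n|^2 = 3π^2 + 16.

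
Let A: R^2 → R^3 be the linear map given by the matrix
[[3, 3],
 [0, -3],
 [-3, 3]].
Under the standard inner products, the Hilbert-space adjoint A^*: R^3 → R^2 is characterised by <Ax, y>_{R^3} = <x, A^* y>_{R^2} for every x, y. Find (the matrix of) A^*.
A^* = A^T =
[[3, 0, -3],
 [3, -3, 3]]

For real matrices with standard dot products, the defining identity <Ax, y> = <x, A^* y> gives (Ax)^T y = x^T (A^*) y, i.e. x^T A^T y = x^T (A^*) y. Since this holds for all x, y, we must have A^* = A^T. Therefore
A^* =
[[3, 0, -3],
 [3, -3, 3]].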